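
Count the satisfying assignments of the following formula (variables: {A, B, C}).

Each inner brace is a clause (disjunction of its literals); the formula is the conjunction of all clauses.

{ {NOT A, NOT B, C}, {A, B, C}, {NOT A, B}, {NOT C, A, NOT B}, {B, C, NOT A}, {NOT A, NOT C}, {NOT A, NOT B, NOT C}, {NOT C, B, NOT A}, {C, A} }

1

There are 2^3 = 8 truth assignments over (A, B, C).
Check each against the 9 clauses (columns in the order A, B, C):
  F F F  ✗ fails (A OR B OR C)
  F F T  ✓ satisfies all
  F T F  ✗ fails (C OR A)
  F T T  ✗ fails (NOT C OR A OR NOT B)
  T F F  ✗ fails (NOT A OR B)
  T F T  ✗ fails (NOT A OR B)
  T T F  ✗ fails (NOT A OR NOT B OR C)
  T T T  ✗ fails (NOT A OR NOT C)
1 of the 8 rows is a model.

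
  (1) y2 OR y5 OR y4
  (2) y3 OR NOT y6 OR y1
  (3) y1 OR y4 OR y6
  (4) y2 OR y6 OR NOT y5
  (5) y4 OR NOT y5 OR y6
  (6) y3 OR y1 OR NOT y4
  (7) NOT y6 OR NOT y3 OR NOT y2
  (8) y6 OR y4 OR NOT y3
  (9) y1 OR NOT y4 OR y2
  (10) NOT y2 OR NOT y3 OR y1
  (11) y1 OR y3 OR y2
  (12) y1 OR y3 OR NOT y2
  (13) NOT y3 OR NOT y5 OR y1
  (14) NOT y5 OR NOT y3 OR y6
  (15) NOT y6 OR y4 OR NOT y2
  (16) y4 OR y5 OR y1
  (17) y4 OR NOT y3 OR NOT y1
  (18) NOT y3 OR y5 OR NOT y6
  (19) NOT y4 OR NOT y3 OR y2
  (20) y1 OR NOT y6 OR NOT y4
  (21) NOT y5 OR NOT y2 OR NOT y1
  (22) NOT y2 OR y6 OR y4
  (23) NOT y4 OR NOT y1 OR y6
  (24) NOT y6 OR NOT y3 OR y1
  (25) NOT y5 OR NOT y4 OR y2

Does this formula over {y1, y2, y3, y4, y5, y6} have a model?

Branch on y2: set y2 = false.
Branch on y5: set y5 = true.
The clause (y6) is unit, so y6 = true.
The clause (NOT y4) is unit, so y4 = false.
Branch on y3: set y3 = false.
The clause (y1) is unit, so y1 = true.
Every clause now holds.
A satisfying assignment: y1: true; y2: false; y3: false; y4: false; y5: true; y6: true.

Satisfiable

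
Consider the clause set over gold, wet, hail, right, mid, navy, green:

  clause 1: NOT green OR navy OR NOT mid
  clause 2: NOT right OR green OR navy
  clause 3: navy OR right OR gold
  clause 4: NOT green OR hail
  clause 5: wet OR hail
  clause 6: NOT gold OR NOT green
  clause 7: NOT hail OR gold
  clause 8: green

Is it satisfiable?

From the singleton clause (green), green = true.
From the singleton clause (hail), hail = true.
From the singleton clause (NOT gold), gold = false.
That conflicts with the unit clause (gold).
No assignment satisfies every clause.

No, unsatisfiable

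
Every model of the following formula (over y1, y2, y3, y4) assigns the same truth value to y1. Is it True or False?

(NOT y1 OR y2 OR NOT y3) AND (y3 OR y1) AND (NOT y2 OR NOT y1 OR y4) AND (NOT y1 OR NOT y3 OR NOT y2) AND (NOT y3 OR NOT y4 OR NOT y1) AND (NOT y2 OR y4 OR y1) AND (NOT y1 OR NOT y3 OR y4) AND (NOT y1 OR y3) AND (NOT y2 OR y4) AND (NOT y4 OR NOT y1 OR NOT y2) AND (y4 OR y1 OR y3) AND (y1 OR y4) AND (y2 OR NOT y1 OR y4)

False

Suppose y1 = true.
The clause (y3) is unit, so y3 = true.
The clause (y2) is unit, so y2 = true.
But (NOT y2) is also a unit clause — contradiction.
So every satisfying assignment has y1 = False.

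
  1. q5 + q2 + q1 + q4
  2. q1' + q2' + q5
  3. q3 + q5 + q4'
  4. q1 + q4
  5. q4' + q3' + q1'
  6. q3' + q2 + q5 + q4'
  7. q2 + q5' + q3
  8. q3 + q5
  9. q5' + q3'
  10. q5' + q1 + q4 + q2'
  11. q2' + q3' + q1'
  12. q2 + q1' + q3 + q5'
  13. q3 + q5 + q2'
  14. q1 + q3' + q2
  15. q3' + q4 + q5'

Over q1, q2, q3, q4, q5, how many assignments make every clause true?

There are 2^5 = 32 truth assignments over (q1, q2, q3, q4, q5).
Split on q5. With q5 = 1, the clauses containing q5 are satisfied and q5' drops from the rest; 3 of the 2^4 = 16 assignments to the other variables satisfy what remains.
With q5 = 0, by the same count on the reduced clause set, 2 assignments work.
Total: 3 + 2 = 5.

5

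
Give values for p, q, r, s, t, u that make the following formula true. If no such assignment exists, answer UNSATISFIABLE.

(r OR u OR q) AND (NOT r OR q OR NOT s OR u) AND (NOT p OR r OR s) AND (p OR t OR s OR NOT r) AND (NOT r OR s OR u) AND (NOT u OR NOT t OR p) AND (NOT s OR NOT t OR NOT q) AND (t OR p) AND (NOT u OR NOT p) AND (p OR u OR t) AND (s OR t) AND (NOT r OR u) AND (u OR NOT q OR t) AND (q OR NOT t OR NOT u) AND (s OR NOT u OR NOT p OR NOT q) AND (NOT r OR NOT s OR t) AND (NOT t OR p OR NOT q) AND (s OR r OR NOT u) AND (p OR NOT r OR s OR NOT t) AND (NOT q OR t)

UNSATISFIABLE

Suppose t = true.
Suppose u = false.
Unit clause (NOT r) forces r = false.
Unit clause (q) forces q = true.
Unit clause (NOT s) forces s = false.
Unit clause (NOT p) forces p = false.
Now (p) is unsatisfied and unit — conflict.
Backtrack on u: now try u = true.
Unit clause (p) forces p = true.
Now (NOT p) is unsatisfied and unit — conflict.
Either choice for u ends in contradiction.
Backtrack on t: now try t = false.
Unit clause (p) forces p = true.
Unit clause (NOT u) forces u = false.
Unit clause (s) forces s = true.
Unit clause (NOT r) forces r = false.
Unit clause (q) forces q = true.
Now (NOT q) is unsatisfied and unit — conflict.
Either choice for t ends in contradiction.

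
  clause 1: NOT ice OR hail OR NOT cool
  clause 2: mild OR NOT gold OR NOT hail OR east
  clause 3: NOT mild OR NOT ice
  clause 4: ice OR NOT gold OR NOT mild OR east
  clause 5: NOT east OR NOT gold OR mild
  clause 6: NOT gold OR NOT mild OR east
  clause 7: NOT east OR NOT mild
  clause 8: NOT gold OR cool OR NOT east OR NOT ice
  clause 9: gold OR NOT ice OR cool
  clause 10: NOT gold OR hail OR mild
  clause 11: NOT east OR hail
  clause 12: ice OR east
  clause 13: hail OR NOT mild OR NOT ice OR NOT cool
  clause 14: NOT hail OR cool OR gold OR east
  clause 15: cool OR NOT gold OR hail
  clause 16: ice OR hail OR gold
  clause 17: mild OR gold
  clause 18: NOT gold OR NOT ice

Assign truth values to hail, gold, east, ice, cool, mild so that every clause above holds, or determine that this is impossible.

Case mild = false:
The clause (gold) is unit, so gold = true.
The clause (NOT east) is unit, so east = false.
The clause (NOT hail) is unit, so hail = false.
That conflicts with the unit clause (hail).
Undo mild and try mild = true.
The clause (NOT ice) is unit, so ice = false.
The clause (NOT east) is unit, so east = false.
That conflicts with the unit clause (east).
Either choice for mild ends in contradiction.

UNSATISFIABLE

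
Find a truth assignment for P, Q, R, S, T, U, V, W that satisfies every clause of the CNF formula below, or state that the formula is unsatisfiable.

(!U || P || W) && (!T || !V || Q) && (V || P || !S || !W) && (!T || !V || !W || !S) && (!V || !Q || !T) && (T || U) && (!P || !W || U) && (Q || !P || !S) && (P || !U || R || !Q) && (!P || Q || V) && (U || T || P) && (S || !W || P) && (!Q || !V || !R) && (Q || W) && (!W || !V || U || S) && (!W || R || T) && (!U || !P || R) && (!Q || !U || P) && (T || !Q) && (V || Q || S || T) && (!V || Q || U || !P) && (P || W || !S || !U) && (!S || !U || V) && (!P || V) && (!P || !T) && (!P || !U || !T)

Branch on T: set T = true.
The clause (!P) is unit, so P = false.
Branch on U: set U = false.
Branch on V: set V = false.
Branch on S: set S = false.
The clause (!W) is unit, so W = false.
The clause (Q) is unit, so Q = true.
No clause remains; R is free.

P=false; Q=true; R=false; S=false; T=true; U=false; V=false; W=false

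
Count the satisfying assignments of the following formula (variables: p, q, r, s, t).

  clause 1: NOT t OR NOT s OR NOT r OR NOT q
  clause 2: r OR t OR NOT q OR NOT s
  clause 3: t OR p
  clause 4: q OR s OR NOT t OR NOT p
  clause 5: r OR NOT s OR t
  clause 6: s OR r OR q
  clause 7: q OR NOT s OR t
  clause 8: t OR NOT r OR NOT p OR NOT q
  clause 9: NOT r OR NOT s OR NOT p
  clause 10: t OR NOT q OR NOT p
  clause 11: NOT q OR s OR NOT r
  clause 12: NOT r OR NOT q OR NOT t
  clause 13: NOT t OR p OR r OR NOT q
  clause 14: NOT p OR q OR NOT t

6

There are 2^5 = 32 truth assignments over (p, q, r, s, t).
Split on q. With q = true, the clauses containing q are satisfied and NOT q drops from the rest; 2 of the 2^4 = 16 assignments to the other variables satisfy what remains.
With q = false, by the same count on the reduced clause set, 4 assignments work.
Total: 2 + 4 = 6.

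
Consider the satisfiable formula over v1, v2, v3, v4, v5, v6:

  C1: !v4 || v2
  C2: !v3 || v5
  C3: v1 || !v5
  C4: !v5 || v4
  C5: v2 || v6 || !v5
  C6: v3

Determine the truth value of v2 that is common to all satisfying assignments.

True

Suppose v2 = false.
Unit clause (!v4) forces v4 = false.
Unit clause (!v5) forces v5 = false.
Unit clause (!v3) forces v3 = false.
That conflicts with the unit clause (v3).
So every satisfying assignment has v2 = True.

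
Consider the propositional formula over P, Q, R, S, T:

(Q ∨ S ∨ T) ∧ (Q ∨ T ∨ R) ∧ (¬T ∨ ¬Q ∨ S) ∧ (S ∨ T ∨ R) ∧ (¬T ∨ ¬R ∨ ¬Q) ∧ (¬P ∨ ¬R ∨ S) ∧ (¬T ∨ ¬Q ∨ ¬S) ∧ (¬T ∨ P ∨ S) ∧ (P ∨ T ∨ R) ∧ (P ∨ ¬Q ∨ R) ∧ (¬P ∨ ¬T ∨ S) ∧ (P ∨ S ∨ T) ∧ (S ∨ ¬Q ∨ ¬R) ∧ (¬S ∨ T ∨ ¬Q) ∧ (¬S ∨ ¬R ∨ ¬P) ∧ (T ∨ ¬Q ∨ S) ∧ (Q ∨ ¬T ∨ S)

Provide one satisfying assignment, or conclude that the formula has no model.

P=False; Q=False; R=True; S=True; T=False

Suppose Q = False.
Suppose S = True.
Suppose T = False.
Unit clause (R) forces R = True.
Unit clause (¬P) forces P = False.
All clauses are satisfied.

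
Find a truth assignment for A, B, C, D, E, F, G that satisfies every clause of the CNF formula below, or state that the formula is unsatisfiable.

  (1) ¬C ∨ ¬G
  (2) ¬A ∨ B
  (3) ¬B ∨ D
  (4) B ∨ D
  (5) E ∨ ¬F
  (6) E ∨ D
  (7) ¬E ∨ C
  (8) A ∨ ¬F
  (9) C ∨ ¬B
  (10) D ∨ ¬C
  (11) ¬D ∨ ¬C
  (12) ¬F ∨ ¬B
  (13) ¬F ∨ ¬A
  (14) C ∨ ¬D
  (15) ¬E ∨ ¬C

Case C = False:
From the singleton clause (¬E), E = False.
From the singleton clause (¬F), F = False.
From the singleton clause (D), D = True.
That conflicts with the unit clause (¬D).
Backtrack on C: now try C = True.
From the singleton clause (¬G), G = False.
From the singleton clause (D), D = True.
That conflicts with the unit clause (¬D).
Both values of C lead to a conflict.

UNSATISFIABLE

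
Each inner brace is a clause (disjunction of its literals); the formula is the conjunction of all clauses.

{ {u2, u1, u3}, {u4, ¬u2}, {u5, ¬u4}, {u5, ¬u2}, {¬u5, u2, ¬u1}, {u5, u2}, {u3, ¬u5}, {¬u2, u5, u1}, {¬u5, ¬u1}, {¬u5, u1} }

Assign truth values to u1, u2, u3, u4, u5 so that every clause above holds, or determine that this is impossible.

UNSATISFIABLE

Try u4 = True.
(u5) alone gives u5 = True.
(u3) alone gives u3 = True.
(¬u1) alone gives u1 = False.
Now (u1) is unsatisfied and unit — conflict.
Undo u4 and try u4 = False.
(¬u2) alone gives u2 = False.
(u5) alone gives u5 = True.
(¬u1) alone gives u1 = False.
Now (u1) is unsatisfied and unit — conflict.
Either choice for u4 ends in contradiction.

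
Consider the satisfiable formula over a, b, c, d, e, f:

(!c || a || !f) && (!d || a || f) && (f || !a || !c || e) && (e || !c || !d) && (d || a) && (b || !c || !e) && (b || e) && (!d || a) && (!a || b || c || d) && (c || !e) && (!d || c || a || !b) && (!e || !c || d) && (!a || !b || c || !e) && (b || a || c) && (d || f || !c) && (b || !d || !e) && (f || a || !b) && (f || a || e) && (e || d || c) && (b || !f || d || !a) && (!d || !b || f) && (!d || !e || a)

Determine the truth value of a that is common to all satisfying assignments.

True

Suppose a = false.
(d) alone gives d = true.
That conflicts with the unit clause (!d).
So every satisfying assignment has a = True.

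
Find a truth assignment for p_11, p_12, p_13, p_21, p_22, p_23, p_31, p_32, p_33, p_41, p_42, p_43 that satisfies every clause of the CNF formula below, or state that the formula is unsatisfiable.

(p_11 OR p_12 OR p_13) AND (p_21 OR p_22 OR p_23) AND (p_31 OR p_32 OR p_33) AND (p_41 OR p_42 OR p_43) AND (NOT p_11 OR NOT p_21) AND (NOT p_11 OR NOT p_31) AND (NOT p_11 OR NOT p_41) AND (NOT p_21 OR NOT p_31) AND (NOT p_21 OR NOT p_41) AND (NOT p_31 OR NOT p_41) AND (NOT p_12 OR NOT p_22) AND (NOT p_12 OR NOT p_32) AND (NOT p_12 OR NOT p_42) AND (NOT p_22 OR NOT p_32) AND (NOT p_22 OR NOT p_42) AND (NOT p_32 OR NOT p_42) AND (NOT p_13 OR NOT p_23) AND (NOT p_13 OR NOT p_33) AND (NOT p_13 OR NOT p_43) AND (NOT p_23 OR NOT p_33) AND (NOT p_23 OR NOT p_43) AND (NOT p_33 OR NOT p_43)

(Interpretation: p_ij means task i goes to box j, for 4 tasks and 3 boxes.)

UNSATISFIABLE

Try p_11 = false.
Try p_12 = true.
From the singleton clause (NOT p_22), p_22 = false.
From the singleton clause (NOT p_32), p_32 = false.
From the singleton clause (NOT p_42), p_42 = false.
Try p_21 = true.
From the singleton clause (NOT p_31), p_31 = false.
From the singleton clause (p_33), p_33 = true.
From the singleton clause (NOT p_41), p_41 = false.
From the singleton clause (p_43), p_43 = true.
Now (NOT p_43) is unsatisfied and unit — conflict.
So p_21 must be the other value — set p_21 = false.
From the singleton clause (p_23), p_23 = true.
From the singleton clause (NOT p_13), p_13 = false.
From the singleton clause (NOT p_33), p_33 = false.
From the singleton clause (p_31), p_31 = true.
From the singleton clause (NOT p_41), p_41 = false.
From the singleton clause (p_43), p_43 = true.
Now (NOT p_43) is unsatisfied and unit — conflict.
Either choice for p_21 ends in contradiction.
So p_12 must be the other value — set p_12 = false.
From the singleton clause (p_13), p_13 = true.
From the singleton clause (NOT p_23), p_23 = false.
From the singleton clause (NOT p_33), p_33 = false.
From the singleton clause (NOT p_43), p_43 = false.
Try p_21 = true.
From the singleton clause (NOT p_31), p_31 = false.
From the singleton clause (p_32), p_32 = true.
From the singleton clause (NOT p_41), p_41 = false.
From the singleton clause (p_42), p_42 = true.
Now (NOT p_42) is unsatisfied and unit — conflict.
So p_21 must be the other value — set p_21 = false.
From the singleton clause (p_22), p_22 = true.
From the singleton clause (NOT p_32), p_32 = false.
From the singleton clause (p_31), p_31 = true.
From the singleton clause (NOT p_41), p_41 = false.
From the singleton clause (p_42), p_42 = true.
Now (NOT p_42) is unsatisfied and unit — conflict.
Either choice for p_21 ends in contradiction.
Either choice for p_12 ends in contradiction.
So p_11 must be the other value — set p_11 = true.
From the singleton clause (NOT p_21), p_21 = false.
From the singleton clause (NOT p_31), p_31 = false.
From the singleton clause (NOT p_41), p_41 = false.
Try p_22 = true.
From the singleton clause (NOT p_12), p_12 = false.
From the singleton clause (NOT p_32), p_32 = false.
From the singleton clause (p_33), p_33 = true.
From the singleton clause (NOT p_42), p_42 = false.
From the singleton clause (p_43), p_43 = true.
Now (NOT p_43) is unsatisfied and unit — conflict.
So p_22 must be the other value — set p_22 = false.
From the singleton clause (p_23), p_23 = true.
From the singleton clause (NOT p_13), p_13 = false.
From the singleton clause (NOT p_33), p_33 = false.
From the singleton clause (p_32), p_32 = true.
From the singleton clause (NOT p_12), p_12 = false.
From the singleton clause (NOT p_42), p_42 = false.
From the singleton clause (p_43), p_43 = true.
Now (NOT p_43) is unsatisfied and unit — conflict.
Either choice for p_22 ends in contradiction.
Either choice for p_11 ends in contradiction.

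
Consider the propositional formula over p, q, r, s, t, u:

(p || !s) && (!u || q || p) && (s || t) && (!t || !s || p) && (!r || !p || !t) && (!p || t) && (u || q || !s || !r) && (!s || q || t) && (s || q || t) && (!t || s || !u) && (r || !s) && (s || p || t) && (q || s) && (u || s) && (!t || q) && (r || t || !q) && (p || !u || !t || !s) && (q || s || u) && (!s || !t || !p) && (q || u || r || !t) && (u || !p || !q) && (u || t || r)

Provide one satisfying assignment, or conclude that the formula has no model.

Case p = true:
The clause (t) is unit, so t = true.
The clause (!r) is unit, so r = false.
The clause (!s) is unit, so s = false.
The clause (!u) is unit, so u = false.
But (u) is also a unit clause — contradiction.
Undo p and try p = false.
The clause (!s) is unit, so s = false.
The clause (t) is unit, so t = true.
The clause (!u) is unit, so u = false.
But (u) is also a unit clause — contradiction.
Both values of p lead to a conflict.

UNSATISFIABLE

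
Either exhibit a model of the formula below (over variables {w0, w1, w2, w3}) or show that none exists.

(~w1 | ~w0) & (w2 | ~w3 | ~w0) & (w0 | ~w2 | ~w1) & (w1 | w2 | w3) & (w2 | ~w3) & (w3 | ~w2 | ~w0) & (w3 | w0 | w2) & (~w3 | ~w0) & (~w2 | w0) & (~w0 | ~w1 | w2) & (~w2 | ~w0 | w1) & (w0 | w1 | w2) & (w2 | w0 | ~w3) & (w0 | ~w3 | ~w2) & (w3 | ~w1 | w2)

Case w1 = 0:
Case w2 = 1:
(w0) alone gives w0 = 1.
Now (~w0) is unsatisfied and unit — conflict.
Undo w2 and try w2 = 0.
(w3) alone gives w3 = 1.
Now (~w3) is unsatisfied and unit — conflict.
Both values of w2 lead to a conflict.
Undo w1 and try w1 = 1.
(~w0) alone gives w0 = 0.
(~w2) alone gives w2 = 0.
(~w3) alone gives w3 = 0.
Now (w3) is unsatisfied and unit — conflict.
Both values of w1 lead to a conflict.

UNSATISFIABLE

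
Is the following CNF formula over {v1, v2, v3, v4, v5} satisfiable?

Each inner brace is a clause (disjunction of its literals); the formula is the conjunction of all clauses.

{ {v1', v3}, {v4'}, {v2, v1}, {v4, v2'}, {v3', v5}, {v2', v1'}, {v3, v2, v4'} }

Yes, satisfiable

Unit clause (v4') forces v4 = 0.
Unit clause (v2') forces v2 = 0.
Unit clause (v1) forces v1 = 1.
Unit clause (v3) forces v3 = 1.
Unit clause (v5) forces v5 = 1.
This assignment satisfies each clause.
A satisfying assignment: v1 ↦ 1, v2 ↦ 0, v3 ↦ 1, v4 ↦ 0, v5 ↦ 1.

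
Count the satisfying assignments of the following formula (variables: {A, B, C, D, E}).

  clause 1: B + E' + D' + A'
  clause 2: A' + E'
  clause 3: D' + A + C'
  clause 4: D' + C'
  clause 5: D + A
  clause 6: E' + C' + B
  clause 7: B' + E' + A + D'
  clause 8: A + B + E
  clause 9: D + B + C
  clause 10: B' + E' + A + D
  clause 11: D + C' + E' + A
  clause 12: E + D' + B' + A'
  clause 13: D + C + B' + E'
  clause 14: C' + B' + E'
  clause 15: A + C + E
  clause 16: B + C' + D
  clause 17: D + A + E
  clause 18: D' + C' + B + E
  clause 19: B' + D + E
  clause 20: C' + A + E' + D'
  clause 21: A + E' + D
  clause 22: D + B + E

There are 2^5 = 32 truth assignments over (A, B, C, D, E).
Split on D. With D = 1, the clauses containing D are satisfied and D' drops from the rest; 2 of the 2^4 = 16 assignments to the other variables satisfy what remains.
With D = 0, by the same count on the reduced clause set, 0 assignments work.
Total: 2 + 0 = 2.

2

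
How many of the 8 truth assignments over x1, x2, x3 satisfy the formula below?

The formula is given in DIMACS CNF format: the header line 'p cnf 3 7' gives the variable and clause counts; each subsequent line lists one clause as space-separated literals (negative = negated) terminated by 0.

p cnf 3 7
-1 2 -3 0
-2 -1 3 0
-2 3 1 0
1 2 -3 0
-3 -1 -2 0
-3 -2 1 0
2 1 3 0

There are 2^3 = 8 truth assignments over (x1, x2, x3).
Check each against the 7 clauses (columns in the order x1, x2, x3):
  F F F  ✗ fails (x2 ∨ x1 ∨ x3)
  F F T  ✗ fails (x1 ∨ x2 ∨ ¬x3)
  F T F  ✗ fails (¬x2 ∨ x3 ∨ x1)
  F T T  ✗ fails (¬x3 ∨ ¬x2 ∨ x1)
  T F F  ✓ satisfies all
  T F T  ✗ fails (¬x1 ∨ x2 ∨ ¬x3)
  T T F  ✗ fails (¬x2 ∨ ¬x1 ∨ x3)
  T T T  ✗ fails (¬x3 ∨ ¬x1 ∨ ¬x2)
1 of the 8 rows is a model.

1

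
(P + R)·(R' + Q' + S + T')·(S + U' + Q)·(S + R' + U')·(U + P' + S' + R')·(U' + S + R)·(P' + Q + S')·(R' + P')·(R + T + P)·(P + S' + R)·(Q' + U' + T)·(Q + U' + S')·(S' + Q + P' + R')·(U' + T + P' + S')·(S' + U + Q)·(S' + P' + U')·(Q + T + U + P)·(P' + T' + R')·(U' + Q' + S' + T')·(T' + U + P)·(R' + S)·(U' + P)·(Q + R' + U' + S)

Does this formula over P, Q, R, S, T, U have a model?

Satisfiable

Suppose P = 1.
The clause (R') is unit, so R = 0.
Suppose U = 0.
Suppose Q = 1.
Every clause is now satisfied; S, T are unconstrained.
A satisfying assignment: P: 1,  Q: 1,  R: 0,  S: 1,  T: 1,  U: 0.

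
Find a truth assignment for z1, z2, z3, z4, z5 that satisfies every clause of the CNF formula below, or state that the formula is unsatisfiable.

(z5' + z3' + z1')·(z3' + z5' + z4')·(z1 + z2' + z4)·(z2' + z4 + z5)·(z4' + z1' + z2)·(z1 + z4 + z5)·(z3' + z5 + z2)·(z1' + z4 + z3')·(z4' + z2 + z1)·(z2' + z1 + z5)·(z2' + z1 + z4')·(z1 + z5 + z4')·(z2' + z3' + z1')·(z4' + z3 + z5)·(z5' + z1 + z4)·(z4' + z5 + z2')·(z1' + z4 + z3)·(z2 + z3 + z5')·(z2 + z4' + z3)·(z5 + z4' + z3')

Try z5 = 1.
Try z3 = 0.
(z2) alone gives z2 = 1.
Try z1 = 1.
(z4) alone gives z4 = 1.
This assignment satisfies each clause.

z1: 1, z2: 1, z3: 0, z4: 1, z5: 1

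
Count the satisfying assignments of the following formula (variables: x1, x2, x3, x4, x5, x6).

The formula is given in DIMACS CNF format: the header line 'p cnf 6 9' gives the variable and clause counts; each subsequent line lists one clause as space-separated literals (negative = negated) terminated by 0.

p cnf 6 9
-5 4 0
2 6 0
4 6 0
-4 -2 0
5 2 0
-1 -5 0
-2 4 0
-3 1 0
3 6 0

There are 2^6 = 64 truth assignments over (x1, x2, x3, x4, x5, x6).
Split on x4. With x4 = True, the clauses containing x4 are satisfied and ¬x4 drops from the rest; 1 of the 2^5 = 32 assignments to the other variables satisfy what remains.
With x4 = False, by the same count on the reduced clause set, 0 assignments work.
Total: 1 + 0 = 1.

1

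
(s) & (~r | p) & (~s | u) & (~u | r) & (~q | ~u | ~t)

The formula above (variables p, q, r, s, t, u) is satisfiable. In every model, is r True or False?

True

Suppose r = 0.
Unit clause (s) forces s = 1.
Unit clause (u) forces u = 1.
That conflicts with the unit clause (~u).
So every satisfying assignment has r = True.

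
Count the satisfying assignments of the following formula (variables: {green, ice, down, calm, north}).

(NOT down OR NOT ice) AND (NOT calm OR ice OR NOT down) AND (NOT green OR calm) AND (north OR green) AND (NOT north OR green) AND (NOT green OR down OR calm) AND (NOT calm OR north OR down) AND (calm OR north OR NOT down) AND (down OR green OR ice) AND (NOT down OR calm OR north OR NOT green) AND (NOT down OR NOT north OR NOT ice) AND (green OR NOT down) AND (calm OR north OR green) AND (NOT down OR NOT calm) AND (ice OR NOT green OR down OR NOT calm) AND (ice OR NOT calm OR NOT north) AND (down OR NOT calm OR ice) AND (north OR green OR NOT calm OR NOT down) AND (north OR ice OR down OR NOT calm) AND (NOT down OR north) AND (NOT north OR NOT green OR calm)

1

There are 2^5 = 32 truth assignments over (green, ice, down, calm, north).
Split on calm. With calm = true, the clauses containing calm are satisfied and NOT calm drops from the rest; 1 of the 2^4 = 16 assignments to the other variables satisfy what remains.
With calm = false, by the same count on the reduced clause set, 0 assignments work.
Total: 1 + 0 = 1.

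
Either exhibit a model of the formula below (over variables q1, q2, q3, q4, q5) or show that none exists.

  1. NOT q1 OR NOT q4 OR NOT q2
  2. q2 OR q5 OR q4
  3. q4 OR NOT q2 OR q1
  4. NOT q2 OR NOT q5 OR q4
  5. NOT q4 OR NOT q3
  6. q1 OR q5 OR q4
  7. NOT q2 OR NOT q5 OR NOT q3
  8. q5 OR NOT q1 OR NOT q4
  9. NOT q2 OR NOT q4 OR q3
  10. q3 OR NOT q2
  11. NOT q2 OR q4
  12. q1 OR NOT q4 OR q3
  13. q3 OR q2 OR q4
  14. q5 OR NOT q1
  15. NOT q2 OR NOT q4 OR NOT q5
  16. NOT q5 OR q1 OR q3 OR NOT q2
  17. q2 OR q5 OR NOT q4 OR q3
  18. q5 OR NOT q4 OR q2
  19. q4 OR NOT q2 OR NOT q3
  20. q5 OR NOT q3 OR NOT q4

Branch on q4: set q4 = false.
The clause (NOT q2) is unit, so q2 = false.
The clause (q5) is unit, so q5 = true.
The clause (q3) is unit, so q3 = true.
No clause remains; q1 is free.

q1=false,  q2=false,  q3=true,  q4=false,  q5=true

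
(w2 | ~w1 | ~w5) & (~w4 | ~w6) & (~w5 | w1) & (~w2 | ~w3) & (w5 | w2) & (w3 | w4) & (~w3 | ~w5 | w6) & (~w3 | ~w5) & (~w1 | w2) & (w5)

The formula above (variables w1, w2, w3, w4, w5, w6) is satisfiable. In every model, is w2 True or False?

True

Suppose w2 = 0.
Unit clause (w5) forces w5 = 1.
Unit clause (~w1) forces w1 = 0.
Now (w1) is unsatisfied and unit — conflict.
So every satisfying assignment has w2 = True.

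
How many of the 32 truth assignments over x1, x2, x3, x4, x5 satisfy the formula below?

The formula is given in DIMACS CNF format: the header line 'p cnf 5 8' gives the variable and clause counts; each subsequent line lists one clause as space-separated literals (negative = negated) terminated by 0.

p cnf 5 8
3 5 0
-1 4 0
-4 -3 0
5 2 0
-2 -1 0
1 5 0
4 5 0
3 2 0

4

There are 2^5 = 32 truth assignments over (x1, x2, x3, x4, x5).
Split on x3. With x3 = True, the clauses containing x3 are satisfied and ¬x3 drops from the rest; 2 of the 2^4 = 16 assignments to the other variables satisfy what remains.
With x3 = False, by the same count on the reduced clause set, 2 assignments work.
(One model: x1=F, x2=F, x3=T, x4=F, x5=T.)
Total: 2 + 2 = 4.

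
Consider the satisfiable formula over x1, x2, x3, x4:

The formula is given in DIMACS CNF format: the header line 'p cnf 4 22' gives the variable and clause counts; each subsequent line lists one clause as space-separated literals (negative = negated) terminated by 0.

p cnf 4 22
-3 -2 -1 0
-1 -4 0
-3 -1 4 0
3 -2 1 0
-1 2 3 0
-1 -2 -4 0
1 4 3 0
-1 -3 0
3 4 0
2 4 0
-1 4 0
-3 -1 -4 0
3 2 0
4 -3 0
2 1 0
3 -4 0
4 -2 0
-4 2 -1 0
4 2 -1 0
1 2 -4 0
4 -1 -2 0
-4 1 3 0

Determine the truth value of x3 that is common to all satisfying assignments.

True

Suppose x3 = False.
From the singleton clause (x4), x4 = True.
That conflicts with the unit clause (¬x4).
So every satisfying assignment has x3 = True.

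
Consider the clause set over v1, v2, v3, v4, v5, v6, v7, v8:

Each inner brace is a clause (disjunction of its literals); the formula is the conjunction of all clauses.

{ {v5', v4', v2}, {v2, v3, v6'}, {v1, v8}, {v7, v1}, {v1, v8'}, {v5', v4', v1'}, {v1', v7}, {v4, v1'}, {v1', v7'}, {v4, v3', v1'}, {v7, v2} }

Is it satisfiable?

Try v1 = 1.
The clause (v7) is unit, so v7 = 1.
That conflicts with the unit clause (v7').
Backtrack on v1: now try v1 = 0.
The clause (v8) is unit, so v8 = 1.
That conflicts with the unit clause (v8').
Neither v1 = 1 nor v1 = 0 works.
No assignment satisfies every clause.

No, unsatisfiable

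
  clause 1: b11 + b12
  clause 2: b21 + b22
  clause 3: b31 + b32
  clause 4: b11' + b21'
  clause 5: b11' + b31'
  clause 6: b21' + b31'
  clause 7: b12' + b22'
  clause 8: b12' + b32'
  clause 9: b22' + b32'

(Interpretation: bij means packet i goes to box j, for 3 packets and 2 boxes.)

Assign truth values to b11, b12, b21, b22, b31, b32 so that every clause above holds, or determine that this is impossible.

Branch on b11: set b11 = 1.
The clause (b21') is unit, so b21 = 0.
The clause (b22) is unit, so b22 = 1.
The clause (b31') is unit, so b31 = 0.
The clause (b32) is unit, so b32 = 1.
But (b32') is also a unit clause — contradiction.
That branch fails; take b11 = 0 instead.
The clause (b12) is unit, so b12 = 1.
The clause (b22') is unit, so b22 = 0.
The clause (b21) is unit, so b21 = 1.
The clause (b31') is unit, so b31 = 0.
The clause (b32) is unit, so b32 = 1.
But (b32') is also a unit clause — contradiction.
Neither b11 = 1 nor b11 = 0 works.

UNSATISFIABLE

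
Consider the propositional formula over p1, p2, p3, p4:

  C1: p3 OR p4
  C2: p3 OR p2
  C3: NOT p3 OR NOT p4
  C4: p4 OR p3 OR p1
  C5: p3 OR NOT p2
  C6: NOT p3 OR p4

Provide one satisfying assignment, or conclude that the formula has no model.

UNSATISFIABLE

Try p3 = true.
The clause (NOT p4) is unit, so p4 = false.
That conflicts with the unit clause (p4).
Backtrack on p3: now try p3 = false.
The clause (p4) is unit, so p4 = true.
The clause (p2) is unit, so p2 = true.
That conflicts with the unit clause (NOT p2).
Neither p3 = true nor p3 = false works.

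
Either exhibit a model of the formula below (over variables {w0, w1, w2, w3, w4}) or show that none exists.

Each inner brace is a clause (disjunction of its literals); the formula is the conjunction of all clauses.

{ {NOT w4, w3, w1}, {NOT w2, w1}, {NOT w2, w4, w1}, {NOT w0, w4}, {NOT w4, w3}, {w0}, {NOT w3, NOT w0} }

UNSATISFIABLE

The clause (w0) is unit, so w0 = true.
The clause (w4) is unit, so w4 = true.
The clause (w3) is unit, so w3 = true.
Now (NOT w3) is unsatisfied and unit — conflict.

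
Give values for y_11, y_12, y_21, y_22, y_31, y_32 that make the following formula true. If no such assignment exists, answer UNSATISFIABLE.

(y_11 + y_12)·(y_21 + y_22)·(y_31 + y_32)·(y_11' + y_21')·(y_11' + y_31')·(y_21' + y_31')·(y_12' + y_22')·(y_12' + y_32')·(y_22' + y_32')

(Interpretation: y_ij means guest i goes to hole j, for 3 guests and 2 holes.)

UNSATISFIABLE

Branch on y_11: set y_11 = 1.
The clause (y_21') is unit, so y_21 = 0.
The clause (y_22) is unit, so y_22 = 1.
The clause (y_31') is unit, so y_31 = 0.
The clause (y_32) is unit, so y_32 = 1.
That conflicts with the unit clause (y_32').
Backtrack on y_11: now try y_11 = 0.
The clause (y_12) is unit, so y_12 = 1.
The clause (y_22') is unit, so y_22 = 0.
The clause (y_21) is unit, so y_21 = 1.
The clause (y_31') is unit, so y_31 = 0.
The clause (y_32) is unit, so y_32 = 1.
That conflicts with the unit clause (y_32').
Neither y_11 = 1 nor y_11 = 0 works.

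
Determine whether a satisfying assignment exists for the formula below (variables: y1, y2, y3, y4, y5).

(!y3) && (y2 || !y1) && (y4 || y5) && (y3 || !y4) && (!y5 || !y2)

Yes

(!y3) alone gives y3 = false.
(!y4) alone gives y4 = false.
(y5) alone gives y5 = true.
(!y2) alone gives y2 = false.
(!y1) alone gives y1 = false.
Every clause now holds.
A satisfying assignment: y1 ↦ false; y2 ↦ false; y3 ↦ false; y4 ↦ false; y5 ↦ true.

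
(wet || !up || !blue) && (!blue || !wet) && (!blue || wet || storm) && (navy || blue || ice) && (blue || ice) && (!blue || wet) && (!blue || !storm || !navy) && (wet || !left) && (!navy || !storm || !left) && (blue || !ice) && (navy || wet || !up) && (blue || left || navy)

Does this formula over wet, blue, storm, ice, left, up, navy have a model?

Branch on blue: set blue = false.
From the singleton clause (ice), ice = true.
But (!ice) is also a unit clause — contradiction.
Undo blue and try blue = true.
From the singleton clause (!wet), wet = false.
But (wet) is also a unit clause — contradiction.
Both values of blue lead to a conflict.
No assignment satisfies every clause.

No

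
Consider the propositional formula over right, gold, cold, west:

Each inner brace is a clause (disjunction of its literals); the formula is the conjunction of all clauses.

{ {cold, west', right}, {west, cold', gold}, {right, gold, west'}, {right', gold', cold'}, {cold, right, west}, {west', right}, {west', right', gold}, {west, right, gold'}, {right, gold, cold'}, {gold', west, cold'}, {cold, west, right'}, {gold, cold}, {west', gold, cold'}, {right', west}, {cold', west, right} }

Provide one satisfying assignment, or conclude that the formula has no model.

right: 1, gold: 1, cold: 0, west: 1

Suppose west = 1.
The clause (right) is unit, so right = 1.
The clause (gold) is unit, so gold = 1.
The clause (cold') is unit, so cold = 0.
Every clause now holds.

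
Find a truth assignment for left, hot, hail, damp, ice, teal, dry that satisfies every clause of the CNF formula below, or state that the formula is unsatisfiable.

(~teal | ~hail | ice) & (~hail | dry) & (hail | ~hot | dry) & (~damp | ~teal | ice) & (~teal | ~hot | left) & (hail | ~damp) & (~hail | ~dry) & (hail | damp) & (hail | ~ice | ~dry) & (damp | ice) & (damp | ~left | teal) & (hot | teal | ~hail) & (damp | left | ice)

UNSATISFIABLE

Suppose hail = 0.
The clause (~damp) is unit, so damp = 0.
Now (damp) is unsatisfied and unit — conflict.
So hail must be the other value — set hail = 1.
The clause (dry) is unit, so dry = 1.
Now (~dry) is unsatisfied and unit — conflict.
Either choice for hail ends in contradiction.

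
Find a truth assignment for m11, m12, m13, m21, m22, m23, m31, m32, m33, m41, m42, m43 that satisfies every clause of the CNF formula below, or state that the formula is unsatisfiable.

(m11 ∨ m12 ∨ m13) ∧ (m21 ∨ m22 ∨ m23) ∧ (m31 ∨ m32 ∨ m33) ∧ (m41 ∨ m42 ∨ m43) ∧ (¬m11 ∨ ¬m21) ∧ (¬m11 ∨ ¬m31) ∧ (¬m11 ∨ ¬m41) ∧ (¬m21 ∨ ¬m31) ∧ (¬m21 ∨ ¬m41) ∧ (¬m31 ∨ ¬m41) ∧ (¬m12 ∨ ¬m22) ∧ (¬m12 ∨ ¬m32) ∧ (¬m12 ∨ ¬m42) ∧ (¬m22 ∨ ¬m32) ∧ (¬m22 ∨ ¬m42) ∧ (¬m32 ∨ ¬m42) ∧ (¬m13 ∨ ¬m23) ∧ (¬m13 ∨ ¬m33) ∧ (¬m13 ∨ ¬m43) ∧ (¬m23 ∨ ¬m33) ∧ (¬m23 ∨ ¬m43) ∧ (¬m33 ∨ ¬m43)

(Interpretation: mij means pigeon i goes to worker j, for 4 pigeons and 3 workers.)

UNSATISFIABLE

Case m11 = False:
Case m12 = True:
From the singleton clause (¬m22), m22 = False.
From the singleton clause (¬m32), m32 = False.
From the singleton clause (¬m42), m42 = False.
Case m21 = True:
From the singleton clause (¬m31), m31 = False.
From the singleton clause (m33), m33 = True.
From the singleton clause (¬m41), m41 = False.
From the singleton clause (m43), m43 = True.
That conflicts with the unit clause (¬m43).
Backtrack on m21: now try m21 = False.
From the singleton clause (m23), m23 = True.
From the singleton clause (¬m13), m13 = False.
From the singleton clause (¬m33), m33 = False.
From the singleton clause (m31), m31 = True.
From the singleton clause (¬m41), m41 = False.
From the singleton clause (m43), m43 = True.
That conflicts with the unit clause (¬m43).
Either choice for m21 ends in contradiction.
Backtrack on m12: now try m12 = False.
From the singleton clause (m13), m13 = True.
From the singleton clause (¬m23), m23 = False.
From the singleton clause (¬m33), m33 = False.
From the singleton clause (¬m43), m43 = False.
Case m21 = True:
From the singleton clause (¬m31), m31 = False.
From the singleton clause (m32), m32 = True.
From the singleton clause (¬m41), m41 = False.
From the singleton clause (m42), m42 = True.
That conflicts with the unit clause (¬m42).
Backtrack on m21: now try m21 = False.
From the singleton clause (m22), m22 = True.
From the singleton clause (¬m32), m32 = False.
From the singleton clause (m31), m31 = True.
From the singleton clause (¬m41), m41 = False.
From the singleton clause (m42), m42 = True.
That conflicts with the unit clause (¬m42).
Either choice for m21 ends in contradiction.
Either choice for m12 ends in contradiction.
Backtrack on m11: now try m11 = True.
From the singleton clause (¬m21), m21 = False.
From the singleton clause (¬m31), m31 = False.
From the singleton clause (¬m41), m41 = False.
Case m22 = True:
From the singleton clause (¬m12), m12 = False.
From the singleton clause (¬m32), m32 = False.
From the singleton clause (m33), m33 = True.
From the singleton clause (¬m42), m42 = False.
From the singleton clause (m43), m43 = True.
That conflicts with the unit clause (¬m43).
Backtrack on m22: now try m22 = False.
From the singleton clause (m23), m23 = True.
From the singleton clause (¬m13), m13 = False.
From the singleton clause (¬m33), m33 = False.
From the singleton clause (m32), m32 = True.
From the singleton clause (¬m12), m12 = False.
From the singleton clause (¬m42), m42 = False.
From the singleton clause (m43), m43 = True.
That conflicts with the unit clause (¬m43).
Either choice for m22 ends in contradiction.
Either choice for m11 ends in contradiction.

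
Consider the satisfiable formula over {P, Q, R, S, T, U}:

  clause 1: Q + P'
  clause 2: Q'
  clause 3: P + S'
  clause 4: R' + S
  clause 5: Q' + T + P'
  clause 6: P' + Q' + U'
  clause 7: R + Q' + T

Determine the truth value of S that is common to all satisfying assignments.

False

Suppose S = 1.
From the singleton clause (Q'), Q = 0.
From the singleton clause (P'), P = 0.
Now (P) is unsatisfied and unit — conflict.
So every satisfying assignment has S = False.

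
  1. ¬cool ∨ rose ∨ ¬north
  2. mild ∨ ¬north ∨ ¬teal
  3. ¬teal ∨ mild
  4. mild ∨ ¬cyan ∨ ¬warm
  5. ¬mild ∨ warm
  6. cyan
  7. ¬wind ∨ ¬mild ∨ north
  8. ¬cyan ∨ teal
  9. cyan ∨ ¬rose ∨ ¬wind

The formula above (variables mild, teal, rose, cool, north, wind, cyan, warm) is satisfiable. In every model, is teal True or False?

Suppose teal = False.
The clause (cyan) is unit, so cyan = True.
But (¬cyan) is also a unit clause — contradiction.
So every satisfying assignment has teal = True.

True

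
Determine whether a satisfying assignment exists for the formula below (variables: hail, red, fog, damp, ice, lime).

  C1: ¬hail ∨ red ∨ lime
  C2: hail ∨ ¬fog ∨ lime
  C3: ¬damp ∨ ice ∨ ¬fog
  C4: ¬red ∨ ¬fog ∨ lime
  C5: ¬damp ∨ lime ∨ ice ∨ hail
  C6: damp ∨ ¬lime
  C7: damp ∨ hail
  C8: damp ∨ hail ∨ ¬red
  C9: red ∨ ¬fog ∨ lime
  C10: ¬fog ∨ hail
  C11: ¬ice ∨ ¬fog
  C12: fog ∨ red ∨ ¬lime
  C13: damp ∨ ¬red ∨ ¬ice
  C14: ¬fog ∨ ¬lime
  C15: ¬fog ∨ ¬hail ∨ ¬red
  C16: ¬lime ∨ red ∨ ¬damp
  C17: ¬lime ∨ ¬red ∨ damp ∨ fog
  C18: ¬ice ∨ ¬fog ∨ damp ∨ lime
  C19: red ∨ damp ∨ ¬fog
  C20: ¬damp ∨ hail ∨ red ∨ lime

Try damp = True.
Try ice = False.
The clause (¬fog) is unit, so fog = False.
Try lime = True.
The clause (red) is unit, so red = True.
All clauses hold; hail can take either value.
A satisfying assignment: hail=True,  red=True,  fog=False,  damp=True,  ice=False,  lime=True.

Satisfiable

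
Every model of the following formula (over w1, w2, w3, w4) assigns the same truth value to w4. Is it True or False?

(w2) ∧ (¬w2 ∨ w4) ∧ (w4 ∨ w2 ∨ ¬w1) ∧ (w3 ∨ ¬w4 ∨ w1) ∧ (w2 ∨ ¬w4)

True

Suppose w4 = False.
The clause (w2) is unit, so w2 = True.
But (¬w2) is also a unit clause — contradiction.
So every satisfying assignment has w4 = True.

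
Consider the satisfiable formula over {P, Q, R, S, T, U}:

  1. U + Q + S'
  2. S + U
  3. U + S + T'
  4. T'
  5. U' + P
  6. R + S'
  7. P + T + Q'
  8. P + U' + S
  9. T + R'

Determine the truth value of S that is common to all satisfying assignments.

False

Suppose S = 1.
(T') alone gives T = 0.
(R) alone gives R = 1.
But (R') is also a unit clause — contradiction.
So every satisfying assignment has S = False.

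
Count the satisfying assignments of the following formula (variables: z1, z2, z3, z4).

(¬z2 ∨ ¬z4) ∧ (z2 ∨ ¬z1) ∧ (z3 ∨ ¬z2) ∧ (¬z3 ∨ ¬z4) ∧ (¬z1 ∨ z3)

5

There are 2^4 = 16 truth assignments over (z1, z2, z3, z4).
Split on z3. With z3 = True, the clauses containing z3 are satisfied and ¬z3 drops from the rest; 3 of the 2^3 = 8 assignments to the other variables satisfy what remains.
With z3 = False, by the same count on the reduced clause set, 2 assignments work.
Total: 3 + 2 = 5.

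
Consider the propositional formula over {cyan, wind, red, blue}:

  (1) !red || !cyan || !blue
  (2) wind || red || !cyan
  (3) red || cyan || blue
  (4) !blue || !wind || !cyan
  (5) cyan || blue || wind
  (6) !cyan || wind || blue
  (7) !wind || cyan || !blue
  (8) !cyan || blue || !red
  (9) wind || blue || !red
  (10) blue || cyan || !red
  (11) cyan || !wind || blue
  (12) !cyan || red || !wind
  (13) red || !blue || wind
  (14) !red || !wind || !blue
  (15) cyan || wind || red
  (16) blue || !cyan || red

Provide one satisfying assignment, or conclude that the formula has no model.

cyan ↦ false, wind ↦ false, red ↦ true, blue ↦ true

Branch on red: set red = true.
Branch on cyan: set cyan = false.
From the singleton clause (blue), blue = true.
From the singleton clause (!wind), wind = false.
Every clause now holds.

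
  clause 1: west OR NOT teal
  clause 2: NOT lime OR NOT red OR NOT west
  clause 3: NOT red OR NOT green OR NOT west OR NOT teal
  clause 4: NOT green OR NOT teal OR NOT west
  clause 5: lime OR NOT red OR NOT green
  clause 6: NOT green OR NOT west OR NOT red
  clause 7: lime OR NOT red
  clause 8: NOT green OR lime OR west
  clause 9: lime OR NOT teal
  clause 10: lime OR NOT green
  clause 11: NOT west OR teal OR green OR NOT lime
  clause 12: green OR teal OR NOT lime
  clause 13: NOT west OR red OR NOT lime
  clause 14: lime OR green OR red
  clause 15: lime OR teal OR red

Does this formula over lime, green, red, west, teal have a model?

Satisfiable

Try west = false.
Unit clause (NOT teal) forces teal = false.
Try lime = true.
Unit clause (green) forces green = true.
Every clause is now satisfied; red is unconstrained.
A satisfying assignment: lime=true, green=true, red=true, west=false, teal=false.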